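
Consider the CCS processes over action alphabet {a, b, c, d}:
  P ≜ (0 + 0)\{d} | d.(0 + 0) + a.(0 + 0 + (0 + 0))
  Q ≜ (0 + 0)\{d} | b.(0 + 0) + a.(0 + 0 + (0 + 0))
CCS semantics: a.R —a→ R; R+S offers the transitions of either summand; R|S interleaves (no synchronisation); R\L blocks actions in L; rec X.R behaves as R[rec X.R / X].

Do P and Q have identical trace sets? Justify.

LTS(P): 3 reachable states
  u0 = (0 + 0)\{d} | d.(0 + 0) + a.(0 + 0 + (0 + 0)) → —a→ u1, —d→ u2
  u1 = 0 + 0 + (0 + 0) → deadlocked
  u2 = (0 + 0)\{d} | (0 + 0) → deadlocked
LTS(Q): 3 reachable states
  v0 = (0 + 0)\{d} | b.(0 + 0) + a.(0 + 0 + (0 + 0)) → —a→ v1, —b→ v2
  v1 = 0 + 0 + (0 + 0) → deadlocked
  v2 = (0 + 0)\{d} | (0 + 0) → deadlocked
Trace ⟨d⟩ through P, begin at {u0}:
  [1] d ⇒ {u2}
  — P admits the full trace.
Trace ⟨d⟩ through Q, begin at {v0}:
  [1] d ⇒ no successor for Q

NO — witness ⟨d⟩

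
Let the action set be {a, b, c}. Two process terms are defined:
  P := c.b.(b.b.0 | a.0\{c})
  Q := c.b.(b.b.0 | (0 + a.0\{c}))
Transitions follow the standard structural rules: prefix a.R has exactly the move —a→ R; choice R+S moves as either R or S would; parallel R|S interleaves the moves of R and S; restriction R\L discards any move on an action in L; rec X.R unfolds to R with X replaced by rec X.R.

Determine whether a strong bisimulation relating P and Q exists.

P's transition system — 8 states:
  u0 = c.b.(b.b.0 | a.0\{c}) | ··c··> u1
  u1 = b.(b.b.0 | a.0\{c}) | ··b··> u2
  u2 = b.b.0 | a.0\{c} | ··a··> u3, ··b··> u4
  u3 = b.b.0 | 0\{c} | ··b··> u5
  u4 = b.0 | a.0\{c} | ··a··> u5, ··b··> u6
  u5 = b.0 | 0\{c} | ··b··> u7
  u6 = 0 | a.0\{c} | ··a··> u7
  u7 = 0 | 0\{c} | deadlocked
Q's transition system — 8 states:
  v0 = c.b.(b.b.0 | (0 + a.0\{c})) | ··c··> v1
  v1 = b.(b.b.0 | (0 + a.0\{c})) | ··b··> v2
  v2 = b.b.0 | (0 + a.0\{c}) | ··a··> v3, ··b··> v4
  v3 = b.b.0 | 0\{c} | ··b··> v5
  v4 = b.0 | (0 + a.0\{c}) | ··a··> v5, ··b··> v6
  v5 = b.0 | 0\{c} | ··b··> v7
  v6 = 0 | (0 + a.0\{c}) | ··a··> v7
  v7 = 0 | 0\{c} | deadlocked
Bisimilarity quotient blocks:
  B0 = {u0, v0}
  B1 = {u1, v1}
  B2 = {u2, v2}
  B3 = {u3, v3}
  B4 = {u5, v5}
  B5 = {u7, v7}
  B6 = {u4, v4}
  B7 = {u6, v6}
u0 ∈ B0, v0 ∈ B0 → same block

YES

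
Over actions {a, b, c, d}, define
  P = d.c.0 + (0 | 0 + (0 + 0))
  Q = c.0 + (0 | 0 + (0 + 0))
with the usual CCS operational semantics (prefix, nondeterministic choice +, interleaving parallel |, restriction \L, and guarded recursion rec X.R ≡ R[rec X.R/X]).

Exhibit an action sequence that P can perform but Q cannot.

d

P's transition system — 3 states:
  s0 = d.c.0 + (0 | 0 + (0 + 0)) → -d-> s1
  s1 = c.0 → -c-> s2
  s2 = 0 → (no moves)
Q's transition system — 2 states:
  t0 = c.0 + (0 | 0 + (0 + 0)) → -c-> t1
  t1 = 0 → (no moves)
Trace ⟨d⟩ through P, begin at {s0}:
  [1] d ⇒ {s1}
  P completes σ.
Trace ⟨d⟩ through Q, begin at {t0}:
  [1] d ⇒ ∅ (Q stuck)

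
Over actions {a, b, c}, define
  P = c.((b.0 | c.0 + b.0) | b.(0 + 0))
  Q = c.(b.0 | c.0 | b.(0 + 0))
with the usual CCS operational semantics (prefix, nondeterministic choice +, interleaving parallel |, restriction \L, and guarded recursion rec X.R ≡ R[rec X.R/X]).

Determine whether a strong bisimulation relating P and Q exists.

Reachable graph of P (11 states):
  p0 = c.((b.0 | c.0 + b.0) | b.(0 + 0)) has moves —c→ p1
  p1 = (b.0 | c.0 + b.0) | b.(0 + 0) has moves —b→ p2, —b→ p3, —b→ p4, —c→ p5
  p2 = (b.0 | c.0 + b.0) | (0 + 0) has moves —b→ p6, —b→ p7, —c→ p8
  p3 = 0 | b.(0 + 0) has moves —b→ p6
  p4 = 0 | c.0 | b.(0 + 0) has moves —b→ p7, —c→ p9
  p5 = b.0 | 0 | b.(0 + 0) has moves —b→ p8, —b→ p9
  p6 = 0 | (0 + 0) has moves ∅
  p7 = 0 | c.0 | (0 + 0) has moves —c→ p10
  p8 = b.0 | 0 | (0 + 0) has moves —b→ p10
  p9 = 0 | 0 | b.(0 + 0) has moves —b→ p10
  p10 = 0 | 0 | (0 + 0) has moves ∅
Reachable graph of Q (9 states):
  q0 = c.(b.0 | c.0 | b.(0 + 0)) has moves —c→ q1
  q1 = b.0 | c.0 | b.(0 + 0) has moves —b→ q2, —b→ q3, —c→ q4
  q2 = 0 | c.0 | b.(0 + 0) has moves —b→ q5, —c→ q6
  q3 = b.0 | c.0 | (0 + 0) has moves —b→ q5, —c→ q7
  q4 = b.0 | 0 | b.(0 + 0) has moves —b→ q6, —b→ q7
  q5 = 0 | c.0 | (0 + 0) has moves —c→ q8
  q6 = 0 | 0 | b.(0 + 0) has moves —b→ q8
  q7 = b.0 | 0 | (0 + 0) has moves —b→ q8
  q8 = 0 | 0 | (0 + 0) has moves ∅
Bisimilarity quotient blocks:
  B0 = {p0}
  B1 = {p1}
  B2 = {p5, q4}
  B3 = {p3, p8, p9, q6, q7}
  B4 = {p10, p6, q8}
  B5 = {p2}
  B6 = {p7, q5}
  B7 = {p4, q2, q3}
  B8 = {q0}
  B9 = {q1}
p0 ∈ B0, q0 ∈ B8 → different blocks

P ≁ Q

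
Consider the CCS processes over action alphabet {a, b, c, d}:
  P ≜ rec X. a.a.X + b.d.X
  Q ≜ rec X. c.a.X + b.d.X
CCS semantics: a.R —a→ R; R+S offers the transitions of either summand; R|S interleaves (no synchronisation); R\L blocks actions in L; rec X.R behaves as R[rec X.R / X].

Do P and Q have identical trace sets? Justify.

trace-distinct — witness ⟨a⟩

Reachable graph of P (3 states):
  m0 = rec X. a.a.X + b.d.X :: --a--▸ m1, --b--▸ m2
  m1 = a.(rec X. a.a.X + b.d.X) :: --a--▸ m0
  m2 = d.(rec X. a.a.X + b.d.X) :: --d--▸ m0
Reachable graph of Q (3 states):
  n0 = rec X. c.a.X + b.d.X :: --b--▸ n1, --c--▸ n2
  n1 = d.(rec X. c.a.X + b.d.X) :: --d--▸ n0
  n2 = a.(rec X. c.a.X + b.d.X) :: --a--▸ n0
Run σ = ⟨a⟩ on P: start {m0}
  after a @ step 1: {m1}
  — P admits the full trace.
Run σ = ⟨a⟩ on Q: start {n0}
  after a @ step 1: no successor for Q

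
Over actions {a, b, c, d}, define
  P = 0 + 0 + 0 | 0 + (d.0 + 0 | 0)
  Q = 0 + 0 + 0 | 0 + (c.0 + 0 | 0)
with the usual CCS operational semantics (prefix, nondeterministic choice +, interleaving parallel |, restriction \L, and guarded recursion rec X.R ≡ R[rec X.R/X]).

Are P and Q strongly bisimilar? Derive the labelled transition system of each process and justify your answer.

LTS(P): 2 reachable states
  p0 = 0 + 0 + 0 | 0 + (d.0 + 0 | 0) ⊢ =d=> p1
  p1 = 0 ⊢ ·
LTS(Q): 2 reachable states
  q0 = 0 + 0 + 0 | 0 + (c.0 + 0 | 0) ⊢ =c=> q1
  q1 = 0 ⊢ ·
Bisimilarity quotient blocks:
  B0 = {p0}
  B1 = {p1, q1}
  B2 = {q0}
p0 ∈ B0, q0 ∈ B2 → different blocks

P ≁ Q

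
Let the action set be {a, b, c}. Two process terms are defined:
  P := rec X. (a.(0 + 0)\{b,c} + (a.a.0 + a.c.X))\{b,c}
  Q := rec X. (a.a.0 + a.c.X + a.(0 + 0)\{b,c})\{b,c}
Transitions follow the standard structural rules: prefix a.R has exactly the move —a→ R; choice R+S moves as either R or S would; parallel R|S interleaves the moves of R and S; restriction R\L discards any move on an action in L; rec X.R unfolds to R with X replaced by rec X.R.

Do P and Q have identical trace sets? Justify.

Reachable graph of P (5 states):
  u0 = rec X. (a.(0 + 0)\{b,c} + (a.a.0 + a.c.X))\{b,c} :: =a=> u1, =a=> u2, =a=> u3
  u1 = (0 + 0)\{b,c}\{b,c} :: (no moves)
  u2 = (a.0)\{b,c} :: =a=> u4
  u3 = (c.(rec X. (a.(0 + 0)\{b,c} + (a.a.0 + a.c.X))\{b,c}))\{b,c} :: (no moves)
  u4 = 0\{b,c} :: (no moves)
Reachable graph of Q (5 states):
  v0 = rec X. (a.a.0 + a.c.X + a.(0 + 0)\{b,c})\{b,c} :: =a=> v1, =a=> v2, =a=> v3
  v1 = (0 + 0)\{b,c}\{b,c} :: (no moves)
  v2 = (a.0)\{b,c} :: =a=> v4
  v3 = (c.(rec X. (a.a.0 + a.c.X + a.(0 + 0)\{b,c})\{b,c}))\{b,c} :: (no moves)
  v4 = 0\{b,c} :: (no moves)
Bisimilarity quotient blocks:
  B0 = {u0, v0}
  B1 = {u1, u3, u4, v1, v3, v4}
  B2 = {u2, v2}
u0 ∈ B0, v0 ∈ B0 → same block
Bisimilar ⇒ trace-equivalent.

YES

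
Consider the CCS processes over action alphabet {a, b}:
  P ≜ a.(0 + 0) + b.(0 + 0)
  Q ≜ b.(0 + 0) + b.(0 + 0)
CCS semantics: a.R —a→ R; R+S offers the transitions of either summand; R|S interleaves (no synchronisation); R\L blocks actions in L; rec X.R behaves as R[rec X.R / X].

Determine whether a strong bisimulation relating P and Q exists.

P ≁ Q

Reachable graph of P (2 states):
  m0 = a.(0 + 0) + b.(0 + 0) has moves -a-> m1, -b-> m1
  m1 = 0 + 0 has moves ∅
Reachable graph of Q (2 states):
  n0 = b.(0 + 0) + b.(0 + 0) has moves -b-> n1
  n1 = 0 + 0 has moves ∅
Coarsest stable partition (strong bisimilarity classes):
  B0 = {m0}
  B1 = {m1, n1}
  B2 = {n0}
m0 ∈ B0, n0 ∈ B2 → different blocks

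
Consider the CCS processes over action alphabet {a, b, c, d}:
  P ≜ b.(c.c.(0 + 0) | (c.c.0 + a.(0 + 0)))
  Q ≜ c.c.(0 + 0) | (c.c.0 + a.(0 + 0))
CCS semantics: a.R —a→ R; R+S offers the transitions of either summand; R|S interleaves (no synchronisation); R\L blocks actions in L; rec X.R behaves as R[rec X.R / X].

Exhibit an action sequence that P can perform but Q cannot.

b

LTS(P): 13 reachable states
  u0 = b.(c.c.(0 + 0) | (c.c.0 + a.(0 + 0))) has moves ··b··> u1
  u1 = c.c.(0 + 0) | (c.c.0 + a.(0 + 0)) has moves ··a··> u2, ··c··> u3, ··c··> u4
  u2 = c.c.(0 + 0) | (0 + 0) has moves ··c··> u5
  u3 = c.(0 + 0) | (c.c.0 + a.(0 + 0)) has moves ··a··> u5, ··c··> u6, ··c··> u7
  u4 = c.c.(0 + 0) | c.0 has moves ··c··> u7, ··c··> u8
  u5 = c.(0 + 0) | (0 + 0) has moves ··c··> u9
  u6 = (0 + 0) | (c.c.0 + a.(0 + 0)) has moves ··a··> u9, ··c··> u10
  u7 = c.(0 + 0) | c.0 has moves ··c··> u10, ··c··> u11
  u8 = c.c.(0 + 0) | 0 has moves ··c··> u11
  u9 = (0 + 0) | (0 + 0) has moves ∅
  u10 = (0 + 0) | c.0 has moves ··c··> u12
  u11 = c.(0 + 0) | 0 has moves ··c··> u12
  u12 = (0 + 0) | 0 has moves ∅
LTS(Q): 12 reachable states
  v0 = c.c.(0 + 0) | (c.c.0 + a.(0 + 0)) has moves ··a··> v1, ··c··> v2, ··c··> v3
  v1 = c.c.(0 + 0) | (0 + 0) has moves ··c··> v4
  v2 = c.(0 + 0) | (c.c.0 + a.(0 + 0)) has moves ··a··> v4, ··c··> v5, ··c··> v6
  v3 = c.c.(0 + 0) | c.0 has moves ··c··> v6, ··c··> v7
  v4 = c.(0 + 0) | (0 + 0) has moves ··c··> v8
  v5 = (0 + 0) | (c.c.0 + a.(0 + 0)) has moves ··a··> v8, ··c··> v9
  v6 = c.(0 + 0) | c.0 has moves ··c··> v10, ··c··> v9
  v7 = c.c.(0 + 0) | 0 has moves ··c··> v10
  v8 = (0 + 0) | (0 + 0) has moves ∅
  v9 = (0 + 0) | c.0 has moves ··c··> v11
  v10 = c.(0 + 0) | 0 has moves ··c··> v11
  v11 = (0 + 0) | 0 has moves ∅
Run σ = ⟨b⟩ on P: start {u0}
  [1] b ⇒ {u1}
  ✓ P
Run σ = ⟨b⟩ on Q: start {v0}
  [1] b ⇒ no successor for Q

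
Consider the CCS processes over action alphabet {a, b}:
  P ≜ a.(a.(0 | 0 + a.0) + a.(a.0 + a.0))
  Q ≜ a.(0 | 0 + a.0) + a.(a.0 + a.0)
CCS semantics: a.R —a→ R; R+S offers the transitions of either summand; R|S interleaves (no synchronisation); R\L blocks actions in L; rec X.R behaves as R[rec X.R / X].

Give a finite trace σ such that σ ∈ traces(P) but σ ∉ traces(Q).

P's transition system — 5 states:
  u0 = a.(a.(0 | 0 + a.0) + a.(a.0 + a.0)) has moves —a→ u1
  u1 = a.(0 | 0 + a.0) + a.(a.0 + a.0) has moves —a→ u2, —a→ u3
  u2 = 0 | 0 + a.0 has moves —a→ u4
  u3 = a.0 + a.0 has moves —a→ u4
  u4 = 0 has moves deadlocked
Q's transition system — 4 states:
  v0 = a.(0 | 0 + a.0) + a.(a.0 + a.0) has moves —a→ v1, —a→ v2
  v1 = 0 | 0 + a.0 has moves —a→ v3
  v2 = a.0 + a.0 has moves —a→ v3
  v3 = 0 has moves deadlocked
Executing aaa from P (initial set {u0}):
  after a @ step 1: {u1}
  after a @ step 2: {u2, u3}
  after a @ step 3: {u4}
  — P admits the full trace.
Executing aaa from Q (initial set {v0}):
  after a @ step 1: {v1, v2}
  after a @ step 2: {v3}
  after a @ step 3: ∅ (Q stuck)

aaa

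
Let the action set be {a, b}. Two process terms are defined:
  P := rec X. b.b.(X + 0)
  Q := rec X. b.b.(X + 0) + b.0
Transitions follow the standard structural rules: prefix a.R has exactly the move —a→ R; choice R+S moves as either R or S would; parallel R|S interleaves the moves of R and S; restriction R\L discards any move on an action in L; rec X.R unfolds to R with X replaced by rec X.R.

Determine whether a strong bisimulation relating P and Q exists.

NO

LTS(P): 3 reachable states
  m0 = rec X. b.b.(X + 0) ⊢ -b-> m1
  m1 = b.((rec X. b.b.(X + 0)) + 0) ⊢ -b-> m2
  m2 = (rec X. b.b.(X + 0)) + 0 ⊢ -b-> m1
LTS(Q): 4 reachable states
  n0 = rec X. b.b.(X + 0) + b.0 ⊢ -b-> n1, -b-> n2
  n1 = 0 ⊢ (no moves)
  n2 = b.((rec X. b.b.(X + 0) + b.0) + 0) ⊢ -b-> n3
  n3 = (rec X. b.b.(X + 0) + b.0) + 0 ⊢ -b-> n1, -b-> n2
Coarsest stable partition (strong bisimilarity classes):
  B0 = {m0, m1, m2}
  B1 = {n0, n3}
  B2 = {n2}
  B3 = {n1}
m0 ∈ B0, n0 ∈ B1 → different blocks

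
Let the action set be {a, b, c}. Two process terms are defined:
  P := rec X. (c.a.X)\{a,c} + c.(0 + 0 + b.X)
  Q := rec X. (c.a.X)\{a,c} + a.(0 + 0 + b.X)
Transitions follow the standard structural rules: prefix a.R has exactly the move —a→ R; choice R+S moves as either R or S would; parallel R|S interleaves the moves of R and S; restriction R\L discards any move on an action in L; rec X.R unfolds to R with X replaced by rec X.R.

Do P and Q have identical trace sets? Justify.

NO — witness ⟨c⟩

LTS(P): 2 reachable states
  p0 = rec X. (c.a.X)\{a,c} + c.(0 + 0 + b.X) :: =c=> p1
  p1 = 0 + 0 + b.(rec X. (c.a.X)\{a,c} + c.(0 + 0 + b.X)) :: =b=> p0
LTS(Q): 2 reachable states
  q0 = rec X. (c.a.X)\{a,c} + a.(0 + 0 + b.X) :: =a=> q1
  q1 = 0 + 0 + b.(rec X. (c.a.X)\{a,c} + a.(0 + 0 + b.X)) :: =b=> q0
Run σ = ⟨c⟩ on P: start {p0}
  [1] c ⇒ {p1}
  ✓ P
Run σ = ⟨c⟩ on Q: start {q0}
  [1] c ⇒ no successor for Q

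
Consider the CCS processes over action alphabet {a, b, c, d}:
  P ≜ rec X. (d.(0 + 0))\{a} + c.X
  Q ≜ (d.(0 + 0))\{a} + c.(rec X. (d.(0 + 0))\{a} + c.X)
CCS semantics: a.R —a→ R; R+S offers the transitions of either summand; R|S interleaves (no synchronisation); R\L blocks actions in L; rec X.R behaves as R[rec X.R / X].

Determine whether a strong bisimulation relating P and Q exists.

LTS(P): 2 reachable states
  m0 = rec X. (d.(0 + 0))\{a} + c.X ⊢ =c=> m0, =d=> m1
  m1 = (0 + 0)\{a} ⊢ ·
LTS(Q): 3 reachable states
  n0 = (d.(0 + 0))\{a} + c.(rec X. (d.(0 + 0))\{a} + c.X) ⊢ =c=> n1, =d=> n2
  n1 = rec X. (d.(0 + 0))\{a} + c.X ⊢ =c=> n1, =d=> n2
  n2 = (0 + 0)\{a} ⊢ ·
Partition-refinement fixed point:
  B0 = {m0, n0, n1}
  B1 = {m1, n2}
m0 ∈ B0, n0 ∈ B0 → same block

YES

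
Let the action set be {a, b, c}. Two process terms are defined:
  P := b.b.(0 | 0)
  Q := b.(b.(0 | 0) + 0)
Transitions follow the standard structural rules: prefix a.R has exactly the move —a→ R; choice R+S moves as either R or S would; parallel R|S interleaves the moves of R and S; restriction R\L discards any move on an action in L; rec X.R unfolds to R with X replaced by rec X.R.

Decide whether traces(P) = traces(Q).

trace-equivalent

LTS(P): 3 reachable states
  m0 = b.b.(0 | 0) → =b=> m1
  m1 = b.(0 | 0) → =b=> m2
  m2 = 0 | 0 → (no moves)
LTS(Q): 3 reachable states
  n0 = b.(b.(0 | 0) + 0) → =b=> n1
  n1 = b.(0 | 0) + 0 → =b=> n2
  n2 = 0 | 0 → (no moves)
Bisimilarity quotient blocks:
  B0 = {m0, n0}
  B1 = {m1, n1}
  B2 = {m2, n2}
m0 ∈ B0, n0 ∈ B0 → same block
Bisimilar ⇒ trace-equivalent.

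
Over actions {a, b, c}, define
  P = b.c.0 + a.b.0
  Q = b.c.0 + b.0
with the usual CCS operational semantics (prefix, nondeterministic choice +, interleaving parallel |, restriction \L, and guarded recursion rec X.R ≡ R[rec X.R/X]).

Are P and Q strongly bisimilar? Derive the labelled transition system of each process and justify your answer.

NO

P's transition system — 4 states:
  m0 = b.c.0 + a.b.0 :: --a--▸ m1, --b--▸ m2
  m1 = b.0 :: --b--▸ m3
  m2 = c.0 :: --c--▸ m3
  m3 = 0 :: stopped
Q's transition system — 3 states:
  n0 = b.c.0 + b.0 :: --b--▸ n1, --b--▸ n2
  n1 = 0 :: stopped
  n2 = c.0 :: --c--▸ n1
Coarsest stable partition (strong bisimilarity classes):
  B0 = {m0}
  B1 = {m1}
  B2 = {m3, n1}
  B3 = {m2, n2}
  B4 = {n0}
m0 ∈ B0, n0 ∈ B4 → different blocks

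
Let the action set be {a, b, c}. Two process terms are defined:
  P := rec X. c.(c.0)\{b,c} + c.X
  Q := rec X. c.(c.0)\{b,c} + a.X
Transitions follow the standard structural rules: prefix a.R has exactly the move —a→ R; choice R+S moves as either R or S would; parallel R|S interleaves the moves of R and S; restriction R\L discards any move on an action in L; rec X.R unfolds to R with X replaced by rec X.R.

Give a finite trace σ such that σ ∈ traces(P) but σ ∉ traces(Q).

cc

Reachable graph of P (2 states):
  u0 = rec X. c.(c.0)\{b,c} + c.X | =c=> u0, =c=> u1
  u1 = (c.0)\{b,c} | ·
Reachable graph of Q (2 states):
  v0 = rec X. c.(c.0)\{b,c} + a.X | =a=> v0, =c=> v1
  v1 = (c.0)\{b,c} | ·
Trace ⟨cc⟩ through P, begin at {u0}:
  after c @ step 1: {u0, u1}
  after c @ step 2: {u0, u1}
  P completes σ.
Trace ⟨cc⟩ through Q, begin at {v0}:
  after c @ step 1: {v1}
  after c @ step 2: ∅ (Q stuck)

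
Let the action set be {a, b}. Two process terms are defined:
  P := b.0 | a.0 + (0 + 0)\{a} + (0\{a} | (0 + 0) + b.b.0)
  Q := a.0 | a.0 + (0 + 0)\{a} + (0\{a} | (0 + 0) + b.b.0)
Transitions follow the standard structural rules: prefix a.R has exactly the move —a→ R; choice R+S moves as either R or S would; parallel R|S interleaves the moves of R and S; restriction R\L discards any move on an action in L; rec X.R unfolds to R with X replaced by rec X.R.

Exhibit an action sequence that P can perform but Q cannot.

ab

Reachable graph of P (6 states):
  p0 = b.0 | a.0 + (0 + 0)\{a} + (0\{a} | (0 + 0) + b.b.0) → =a=> p1, =b=> p2, =b=> p3
  p1 = b.0 | 0 → =b=> p4
  p2 = 0 | a.0 → =a=> p4
  p3 = b.0 → =b=> p5
  p4 = 0 | 0 → ∅
  p5 = 0 → ∅
Reachable graph of Q (6 states):
  q0 = a.0 | a.0 + (0 + 0)\{a} + (0\{a} | (0 + 0) + b.b.0) → =a=> q1, =a=> q2, =b=> q3
  q1 = 0 | a.0 → =a=> q4
  q2 = a.0 | 0 → =a=> q4
  q3 = b.0 → =b=> q5
  q4 = 0 | 0 → ∅
  q5 = 0 → ∅
Run σ = ⟨ab⟩ on P: start {p0}
  after a @ step 1: {p1}
  after b @ step 2: {p4}
  P completes σ.
Run σ = ⟨ab⟩ on Q: start {q0}
  after a @ step 1: {q1, q2}
  after b @ step 2: no successor for Q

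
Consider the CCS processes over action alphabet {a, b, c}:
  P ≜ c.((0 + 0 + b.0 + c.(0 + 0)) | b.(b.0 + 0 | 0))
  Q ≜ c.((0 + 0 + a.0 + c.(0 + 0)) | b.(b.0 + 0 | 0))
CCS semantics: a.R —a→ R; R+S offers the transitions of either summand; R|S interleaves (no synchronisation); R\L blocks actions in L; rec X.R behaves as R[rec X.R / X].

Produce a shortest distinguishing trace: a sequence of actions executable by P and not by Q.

cbbb

P's transition system — 10 states:
  u0 = c.((0 + 0 + b.0 + c.(0 + 0)) | b.(b.0 + 0 | 0)) | -c-> u1
  u1 = (0 + 0 + b.0 + c.(0 + 0)) | b.(b.0 + 0 | 0) | -b-> u2, -b-> u3, -c-> u4
  u2 = (0 + 0 + b.0 + c.(0 + 0)) | (b.0 + 0 | 0) | -b-> u5, -b-> u6, -c-> u7
  u3 = 0 | b.(b.0 + 0 | 0) | -b-> u6
  u4 = (0 + 0) | b.(b.0 + 0 | 0) | -b-> u7
  u5 = (0 + 0 + b.0 + c.(0 + 0)) | 0 | -b-> u8, -c-> u9
  u6 = 0 | (b.0 + 0 | 0) | -b-> u8
  u7 = (0 + 0) | (b.0 + 0 | 0) | -b-> u9
  u8 = 0 | 0 | ∅
  u9 = (0 + 0) | 0 | ∅
Q's transition system — 10 states:
  v0 = c.((0 + 0 + a.0 + c.(0 + 0)) | b.(b.0 + 0 | 0)) | -c-> v1
  v1 = (0 + 0 + a.0 + c.(0 + 0)) | b.(b.0 + 0 | 0) | -a-> v2, -b-> v3, -c-> v4
  v2 = 0 | b.(b.0 + 0 | 0) | -b-> v5
  v3 = (0 + 0 + a.0 + c.(0 + 0)) | (b.0 + 0 | 0) | -a-> v5, -b-> v6, -c-> v7
  v4 = (0 + 0) | b.(b.0 + 0 | 0) | -b-> v7
  v5 = 0 | (b.0 + 0 | 0) | -b-> v8
  v6 = (0 + 0 + a.0 + c.(0 + 0)) | 0 | -a-> v8, -c-> v9
  v7 = (0 + 0) | (b.0 + 0 | 0) | -b-> v9
  v8 = 0 | 0 | ∅
  v9 = (0 + 0) | 0 | ∅
Trace ⟨cbbb⟩ through P, begin at {u0}:
  [1] c ⇒ {u1}
  [2] b ⇒ {u2, u3}
  [3] b ⇒ {u5, u6}
  [4] b ⇒ {u8}
  ✓ P
Trace ⟨cbbb⟩ through Q, begin at {v0}:
  [1] c ⇒ {v1}
  [2] b ⇒ {v3}
  [3] b ⇒ {v6}
  [4] b ⇒ ∅ (Q stuck)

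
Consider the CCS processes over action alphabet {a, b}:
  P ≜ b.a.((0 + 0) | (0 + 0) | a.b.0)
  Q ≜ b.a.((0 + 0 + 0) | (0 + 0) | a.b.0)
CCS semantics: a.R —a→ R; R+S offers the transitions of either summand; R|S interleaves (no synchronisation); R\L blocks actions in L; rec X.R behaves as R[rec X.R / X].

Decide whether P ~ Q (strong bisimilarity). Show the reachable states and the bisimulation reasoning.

LTS(P): 5 reachable states
  u0 = b.a.((0 + 0) | (0 + 0) | a.b.0) has moves —b→ u1
  u1 = a.((0 + 0) | (0 + 0) | a.b.0) has moves —a→ u2
  u2 = (0 + 0) | (0 + 0) | a.b.0 has moves —a→ u3
  u3 = (0 + 0) | (0 + 0) | b.0 has moves —b→ u4
  u4 = (0 + 0) | (0 + 0) | 0 has moves stopped
LTS(Q): 5 reachable states
  v0 = b.a.((0 + 0 + 0) | (0 + 0) | a.b.0) has moves —b→ v1
  v1 = a.((0 + 0 + 0) | (0 + 0) | a.b.0) has moves —a→ v2
  v2 = (0 + 0 + 0) | (0 + 0) | a.b.0 has moves —a→ v3
  v3 = (0 + 0 + 0) | (0 + 0) | b.0 has moves —b→ v4
  v4 = (0 + 0 + 0) | (0 + 0) | 0 has moves stopped
Partition-refinement fixed point:
  B0 = {u0, v0}
  B1 = {u1, v1}
  B2 = {u2, v2}
  B3 = {u3, v3}
  B4 = {u4, v4}
u0 ∈ B0, v0 ∈ B0 → same block

P ~ Q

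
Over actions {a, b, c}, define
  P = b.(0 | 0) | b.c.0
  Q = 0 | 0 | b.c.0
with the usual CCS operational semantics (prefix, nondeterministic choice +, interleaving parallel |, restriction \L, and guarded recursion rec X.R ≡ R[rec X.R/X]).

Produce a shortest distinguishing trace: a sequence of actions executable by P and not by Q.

Reachable graph of P (6 states):
  p0 = b.(0 | 0) | b.c.0 → =b=> p1, =b=> p2
  p1 = 0 | 0 | b.c.0 → =b=> p3
  p2 = b.(0 | 0) | c.0 → =b=> p3, =c=> p4
  p3 = 0 | 0 | c.0 → =c=> p5
  p4 = b.(0 | 0) | 0 → =b=> p5
  p5 = 0 | 0 | 0 → ·
Reachable graph of Q (3 states):
  q0 = 0 | 0 | b.c.0 → =b=> q1
  q1 = 0 | 0 | c.0 → =c=> q2
  q2 = 0 | 0 | 0 → ·
Trace ⟨bb⟩ through P, begin at {p0}:
  step 1 (b): {p1, p2}
  step 2 (b): {p3}
  — P admits the full trace.
Trace ⟨bb⟩ through Q, begin at {q0}:
  step 1 (b): {q1}
  step 2 (b): ∅ (Q stuck)

bb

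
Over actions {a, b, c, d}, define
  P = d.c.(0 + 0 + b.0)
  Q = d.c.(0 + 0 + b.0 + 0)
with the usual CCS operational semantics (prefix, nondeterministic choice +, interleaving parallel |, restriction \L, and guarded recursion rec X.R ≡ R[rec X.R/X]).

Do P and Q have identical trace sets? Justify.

LTS(P): 4 reachable states
  p0 = d.c.(0 + 0 + b.0) | -d-> p1
  p1 = c.(0 + 0 + b.0) | -c-> p2
  p2 = 0 + 0 + b.0 | -b-> p3
  p3 = 0 | (no moves)
LTS(Q): 4 reachable states
  q0 = d.c.(0 + 0 + b.0 + 0) | -d-> q1
  q1 = c.(0 + 0 + b.0 + 0) | -c-> q2
  q2 = 0 + 0 + b.0 + 0 | -b-> q3
  q3 = 0 | (no moves)
Partition-refinement fixed point:
  B0 = {p0, q0}
  B1 = {p1, q1}
  B2 = {p2, q2}
  B3 = {p3, q3}
p0 ∈ B0, q0 ∈ B0 → same block
Bisimilar ⇒ trace-equivalent.

YES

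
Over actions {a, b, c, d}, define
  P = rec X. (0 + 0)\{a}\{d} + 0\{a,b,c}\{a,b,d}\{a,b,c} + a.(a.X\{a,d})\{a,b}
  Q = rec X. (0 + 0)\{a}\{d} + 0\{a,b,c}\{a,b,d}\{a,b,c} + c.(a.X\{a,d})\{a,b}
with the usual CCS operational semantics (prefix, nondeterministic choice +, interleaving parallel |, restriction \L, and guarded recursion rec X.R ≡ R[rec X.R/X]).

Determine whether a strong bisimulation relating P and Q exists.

Reachable graph of P (2 states):
  u0 = rec X. (0 + 0)\{a}\{d} + 0\{a,b,c}\{a,b,d}\{a,b,c} + a.(a.X\{a,d})\{a,b} ⊢ --a--▸ u1
  u1 = (a.(rec X. (0 + 0)\{a}\{d} + 0\{a,b,c}\{a,b,d}\{a,b,c} + a.(a.X\{a,d})\{a,b})\{a,d})\{a,b} ⊢ ·
Reachable graph of Q (2 states):
  v0 = rec X. (0 + 0)\{a}\{d} + 0\{a,b,c}\{a,b,d}\{a,b,c} + c.(a.X\{a,d})\{a,b} ⊢ --c--▸ v1
  v1 = (a.(rec X. (0 + 0)\{a}\{d} + 0\{a,b,c}\{a,b,d}\{a,b,c} + c.(a.X\{a,d})\{a,b})\{a,d})\{a,b} ⊢ ·
Partition-refinement fixed point:
  B0 = {u0}
  B1 = {u1, v1}
  B2 = {v0}
u0 ∈ B0, v0 ∈ B2 → different blocks

NO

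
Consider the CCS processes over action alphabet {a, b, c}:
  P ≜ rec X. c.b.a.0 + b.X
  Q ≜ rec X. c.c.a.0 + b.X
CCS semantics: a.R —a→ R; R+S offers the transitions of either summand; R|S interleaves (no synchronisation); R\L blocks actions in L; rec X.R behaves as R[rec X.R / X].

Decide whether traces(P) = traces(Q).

Reachable graph of P (4 states):
  p0 = rec X. c.b.a.0 + b.X :: —b→ p0, —c→ p1
  p1 = b.a.0 :: —b→ p2
  p2 = a.0 :: —a→ p3
  p3 = 0 :: ∅
Reachable graph of Q (4 states):
  q0 = rec X. c.c.a.0 + b.X :: —b→ q0, —c→ q1
  q1 = c.a.0 :: —c→ q2
  q2 = a.0 :: —a→ q3
  q3 = 0 :: ∅
Run σ = ⟨cb⟩ on P: start {p0}
  [1] c ⇒ {p1}
  [2] b ⇒ {p2}
  ✓ P
Run σ = ⟨cb⟩ on Q: start {q0}
  [1] c ⇒ {q1}
  [2] b ⇒ ∅  — Q cannot continue

traces(P) ≠ traces(Q) — witness ⟨cb⟩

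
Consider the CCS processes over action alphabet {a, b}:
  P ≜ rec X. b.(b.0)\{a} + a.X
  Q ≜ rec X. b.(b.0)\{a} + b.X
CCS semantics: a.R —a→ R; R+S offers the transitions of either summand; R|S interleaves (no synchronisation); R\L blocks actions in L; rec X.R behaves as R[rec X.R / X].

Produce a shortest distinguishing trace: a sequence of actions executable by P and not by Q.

a

Reachable graph of P (3 states):
  p0 = rec X. b.(b.0)\{a} + a.X | =a=> p0, =b=> p1
  p1 = (b.0)\{a} | =b=> p2
  p2 = 0\{a} | stopped
Reachable graph of Q (3 states):
  q0 = rec X. b.(b.0)\{a} + b.X | =b=> q0, =b=> q1
  q1 = (b.0)\{a} | =b=> q2
  q2 = 0\{a} | stopped
Trace ⟨a⟩ through P, begin at {p0}:
  [1] a ⇒ {p0}
  — P admits the full trace.
Trace ⟨a⟩ through Q, begin at {q0}:
  [1] a ⇒ ∅ (Q stuck)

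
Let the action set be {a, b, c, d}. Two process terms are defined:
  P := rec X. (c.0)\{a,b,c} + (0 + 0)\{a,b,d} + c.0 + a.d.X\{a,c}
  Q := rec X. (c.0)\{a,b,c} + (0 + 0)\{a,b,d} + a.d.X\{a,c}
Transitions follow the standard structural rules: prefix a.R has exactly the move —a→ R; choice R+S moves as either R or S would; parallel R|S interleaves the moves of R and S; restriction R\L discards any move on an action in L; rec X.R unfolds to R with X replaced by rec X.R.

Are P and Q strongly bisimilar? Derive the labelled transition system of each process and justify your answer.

P ≁ Q

LTS(P): 4 reachable states
  u0 = rec X. (c.0)\{a,b,c} + (0 + 0)\{a,b,d} + c.0 + a.d.X\{a,c} ⊢ --a--▸ u1, --c--▸ u2
  u1 = d.(rec X. (c.0)\{a,b,c} + (0 + 0)\{a,b,d} + c.0 + a.d.X\{a,c})\{a,c} ⊢ --d--▸ u3
  u2 = 0 ⊢ stopped
  u3 = (rec X. (c.0)\{a,b,c} + (0 + 0)\{a,b,d} + c.0 + a.d.X\{a,c})\{a,c} ⊢ stopped
LTS(Q): 3 reachable states
  v0 = rec X. (c.0)\{a,b,c} + (0 + 0)\{a,b,d} + a.d.X\{a,c} ⊢ --a--▸ v1
  v1 = d.(rec X. (c.0)\{a,b,c} + (0 + 0)\{a,b,d} + a.d.X\{a,c})\{a,c} ⊢ --d--▸ v2
  v2 = (rec X. (c.0)\{a,b,c} + (0 + 0)\{a,b,d} + a.d.X\{a,c})\{a,c} ⊢ stopped
Partition-refinement fixed point:
  B0 = {u0}
  B1 = {u1, v1}
  B2 = {u2, u3, v2}
  B3 = {v0}
u0 ∈ B0, v0 ∈ B3 → different blocks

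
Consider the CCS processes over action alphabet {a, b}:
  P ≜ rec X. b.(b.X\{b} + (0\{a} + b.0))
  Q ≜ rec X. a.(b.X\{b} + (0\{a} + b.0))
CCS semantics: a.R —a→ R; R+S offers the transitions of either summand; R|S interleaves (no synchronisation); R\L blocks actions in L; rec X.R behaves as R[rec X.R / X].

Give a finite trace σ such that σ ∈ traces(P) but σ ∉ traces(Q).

P's transition system — 4 states:
  p0 = rec X. b.(b.X\{b} + (0\{a} + b.0)) ⊢ ··b··> p1
  p1 = b.(rec X. b.(b.X\{b} + (0\{a} + b.0)))\{b} + (0\{a} + b.0) ⊢ ··b··> p2, ··b··> p3
  p2 = (rec X. b.(b.X\{b} + (0\{a} + b.0)))\{b} ⊢ ∅
  p3 = 0 ⊢ ∅
Q's transition system — 5 states:
  q0 = rec X. a.(b.X\{b} + (0\{a} + b.0)) ⊢ ··a··> q1
  q1 = b.(rec X. a.(b.X\{b} + (0\{a} + b.0)))\{b} + (0\{a} + b.0) ⊢ ··b··> q2, ··b··> q3
  q2 = (rec X. a.(b.X\{b} + (0\{a} + b.0)))\{b} ⊢ ··a··> q4
  q3 = 0 ⊢ ∅
  q4 = (b.(rec X. a.(b.X\{b} + (0\{a} + b.0)))\{b} + (0\{a} + b.0))\{b} ⊢ ∅
Executing b from P (initial set {p0}):
  [1] b ⇒ {p1}
  — P admits the full trace.
Executing b from Q (initial set {q0}):
  [1] b ⇒ ∅  — Q cannot continue

b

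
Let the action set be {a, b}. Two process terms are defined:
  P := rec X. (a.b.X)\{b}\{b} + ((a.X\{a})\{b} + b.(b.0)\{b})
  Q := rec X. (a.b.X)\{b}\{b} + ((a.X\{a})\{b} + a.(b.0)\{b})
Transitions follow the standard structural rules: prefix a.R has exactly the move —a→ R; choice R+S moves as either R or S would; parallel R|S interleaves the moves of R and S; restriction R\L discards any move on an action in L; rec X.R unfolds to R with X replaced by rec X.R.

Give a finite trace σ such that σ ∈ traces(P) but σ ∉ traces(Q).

b

Reachable graph of P (4 states):
  m0 = rec X. (a.b.X)\{b}\{b} + ((a.X\{a})\{b} + b.(b.0)\{b}) | —a→ m1, —a→ m2, —b→ m3
  m1 = (b.(rec X. (a.b.X)\{b}\{b} + ((a.X\{a})\{b} + b.(b.0)\{b})))\{b}\{b} | ·
  m2 = (rec X. (a.b.X)\{b}\{b} + ((a.X\{a})\{b} + b.(b.0)\{b}))\{a}\{b} | ·
  m3 = (b.0)\{b} | ·
Reachable graph of Q (4 states):
  n0 = rec X. (a.b.X)\{b}\{b} + ((a.X\{a})\{b} + a.(b.0)\{b}) | —a→ n1, —a→ n2, —a→ n3
  n1 = (b.(rec X. (a.b.X)\{b}\{b} + ((a.X\{a})\{b} + a.(b.0)\{b})))\{b}\{b} | ·
  n2 = (b.0)\{b} | ·
  n3 = (rec X. (a.b.X)\{b}\{b} + ((a.X\{a})\{b} + a.(b.0)\{b}))\{a}\{b} | ·
Executing b from P (initial set {m0}):
  step 1 (b): {m3}
  — P admits the full trace.
Executing b from Q (initial set {n0}):
  step 1 (b): ∅ (Q stuck)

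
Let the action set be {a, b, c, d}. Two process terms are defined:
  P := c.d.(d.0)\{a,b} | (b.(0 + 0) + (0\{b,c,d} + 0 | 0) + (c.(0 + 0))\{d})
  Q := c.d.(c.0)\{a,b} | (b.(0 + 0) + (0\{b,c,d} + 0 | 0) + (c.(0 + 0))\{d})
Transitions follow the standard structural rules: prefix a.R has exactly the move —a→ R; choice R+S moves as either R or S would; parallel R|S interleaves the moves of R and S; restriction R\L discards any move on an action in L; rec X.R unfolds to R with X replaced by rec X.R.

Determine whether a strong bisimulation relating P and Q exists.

NO

LTS(P): 12 reachable states
  p0 = c.d.(d.0)\{a,b} | (b.(0 + 0) + (0\{b,c,d} + 0 | 0) + (c.(0 + 0))\{d}) | —b→ p1, —c→ p2, —c→ p3
  p1 = c.d.(d.0)\{a,b} | (0 + 0) | —c→ p4
  p2 = c.d.(d.0)\{a,b} | (0 + 0)\{d} | —c→ p5
  p3 = d.(d.0)\{a,b} | (b.(0 + 0) + (0\{b,c,d} + 0 | 0) + (c.(0 + 0))\{d}) | —b→ p4, —c→ p5, —d→ p6
  p4 = d.(d.0)\{a,b} | (0 + 0) | —d→ p7
  p5 = d.(d.0)\{a,b} | (0 + 0)\{d} | —d→ p8
  p6 = (d.0)\{a,b} | (b.(0 + 0) + (0\{b,c,d} + 0 | 0) + (c.(0 + 0))\{d}) | —b→ p7, —c→ p8, —d→ p9
  p7 = (d.0)\{a,b} | (0 + 0) | —d→ p10
  p8 = (d.0)\{a,b} | (0 + 0)\{d} | —d→ p11
  p9 = 0\{a,b} | (b.(0 + 0) + (0\{b,c,d} + 0 | 0) + (c.(0 + 0))\{d}) | —b→ p10, —c→ p11
  p10 = 0\{a,b} | (0 + 0) | ·
  p11 = 0\{a,b} | (0 + 0)\{d} | ·
LTS(Q): 12 reachable states
  q0 = c.d.(c.0)\{a,b} | (b.(0 + 0) + (0\{b,c,d} + 0 | 0) + (c.(0 + 0))\{d}) | —b→ q1, —c→ q2, —c→ q3
  q1 = c.d.(c.0)\{a,b} | (0 + 0) | —c→ q4
  q2 = c.d.(c.0)\{a,b} | (0 + 0)\{d} | —c→ q5
  q3 = d.(c.0)\{a,b} | (b.(0 + 0) + (0\{b,c,d} + 0 | 0) + (c.(0 + 0))\{d}) | —b→ q4, —c→ q5, —d→ q6
  q4 = d.(c.0)\{a,b} | (0 + 0) | —d→ q7
  q5 = d.(c.0)\{a,b} | (0 + 0)\{d} | —d→ q8
  q6 = (c.0)\{a,b} | (b.(0 + 0) + (0\{b,c,d} + 0 | 0) + (c.(0 + 0))\{d}) | —b→ q7, —c→ q8, —c→ q9
  q7 = (c.0)\{a,b} | (0 + 0) | —c→ q10
  q8 = (c.0)\{a,b} | (0 + 0)\{d} | —c→ q11
  q9 = 0\{a,b} | (b.(0 + 0) + (0\{b,c,d} + 0 | 0) + (c.(0 + 0))\{d}) | —b→ q10, —c→ q11
  q10 = 0\{a,b} | (0 + 0) | ·
  q11 = 0\{a,b} | (0 + 0)\{d} | ·
Coarsest stable partition (strong bisimilarity classes):
  B0 = {p0}
  B1 = {p3}
  B2 = {p4, p5}
  B3 = {p7, p8}
  B4 = {p10, p11, q10, q11}
  B5 = {p6}
  B6 = {p9, q9}
  B7 = {p1, p2}
  B8 = {q0}
  B9 = {q1, q2}
  B10 = {q4, q5}
  B11 = {q7, q8}
  B12 = {q3}
  B13 = {q6}
p0 ∈ B0, q0 ∈ B8 → different blocks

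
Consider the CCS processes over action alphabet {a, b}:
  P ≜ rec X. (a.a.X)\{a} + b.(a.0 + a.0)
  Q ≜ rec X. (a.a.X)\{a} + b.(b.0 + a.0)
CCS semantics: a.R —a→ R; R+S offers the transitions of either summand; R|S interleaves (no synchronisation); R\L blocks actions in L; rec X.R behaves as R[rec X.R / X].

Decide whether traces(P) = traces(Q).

P's transition system — 3 states:
  u0 = rec X. (a.a.X)\{a} + b.(a.0 + a.0) → -b-> u1
  u1 = a.0 + a.0 → -a-> u2
  u2 = 0 → stopped
Q's transition system — 3 states:
  v0 = rec X. (a.a.X)\{a} + b.(b.0 + a.0) → -b-> v1
  v1 = b.0 + a.0 → -a-> v2, -b-> v2
  v2 = 0 → stopped
Executing bb from Q (initial set {v0}):
  step 1 (b): {v1}
  step 2 (b): {v2}
  ✓ Q
Executing bb from P (initial set {u0}):
  step 1 (b): {u1}
  step 2 (b): no successor for P

trace-distinct — witness ⟨bb⟩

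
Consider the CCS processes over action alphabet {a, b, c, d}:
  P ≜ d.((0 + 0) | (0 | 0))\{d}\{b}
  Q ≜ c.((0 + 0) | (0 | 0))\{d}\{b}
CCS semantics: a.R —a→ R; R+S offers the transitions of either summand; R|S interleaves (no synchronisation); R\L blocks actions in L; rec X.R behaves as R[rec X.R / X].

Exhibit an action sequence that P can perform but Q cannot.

d

LTS(P): 2 reachable states
  s0 = d.((0 + 0) | (0 | 0))\{d}\{b} → --d--▸ s1
  s1 = ((0 + 0) | (0 | 0))\{d}\{b} → stopped
LTS(Q): 2 reachable states
  t0 = c.((0 + 0) | (0 | 0))\{d}\{b} → --c--▸ t1
  t1 = ((0 + 0) | (0 | 0))\{d}\{b} → stopped
Run σ = ⟨d⟩ on P: start {s0}
  step 1 (d): {s1}
  — P admits the full trace.
Run σ = ⟨d⟩ on Q: start {t0}
  step 1 (d): ∅ (Q stuck)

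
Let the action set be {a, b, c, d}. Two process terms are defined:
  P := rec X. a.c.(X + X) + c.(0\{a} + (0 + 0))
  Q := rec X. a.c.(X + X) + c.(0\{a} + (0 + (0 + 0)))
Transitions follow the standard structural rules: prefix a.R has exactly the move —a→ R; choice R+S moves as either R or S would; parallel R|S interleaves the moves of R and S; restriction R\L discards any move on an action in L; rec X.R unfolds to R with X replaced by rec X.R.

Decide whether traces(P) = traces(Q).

traces(P) = traces(Q)

Reachable graph of P (4 states):
  u0 = rec X. a.c.(X + X) + c.(0\{a} + (0 + 0)) :: —a→ u1, —c→ u2
  u1 = c.((rec X. a.c.(X + X) + c.(0\{a} + (0 + 0))) + (rec X. a.c.(X + X) + c.(0\{a} + (0 + 0)))) :: —c→ u3
  u2 = 0\{a} + (0 + 0) :: ·
  u3 = (rec X. a.c.(X + X) + c.(0\{a} + (0 + 0))) + (rec X. a.c.(X + X) + c.(0\{a} + (0 + 0))) :: —a→ u1, —c→ u2
Reachable graph of Q (4 states):
  v0 = rec X. a.c.(X + X) + c.(0\{a} + (0 + (0 + 0))) :: —a→ v1, —c→ v2
  v1 = c.((rec X. a.c.(X + X) + c.(0\{a} + (0 + (0 + 0)))) + (rec X. a.c.(X + X) + c.(0\{a} + (0 + (0 + 0))))) :: —c→ v3
  v2 = 0\{a} + (0 + (0 + 0)) :: ·
  v3 = (rec X. a.c.(X + X) + c.(0\{a} + (0 + (0 + 0)))) + (rec X. a.c.(X + X) + c.(0\{a} + (0 + (0 + 0)))) :: —a→ v1, —c→ v2
Coarsest stable partition (strong bisimilarity classes):
  B0 = {u0, u3, v0, v3}
  B1 = {u2, v2}
  B2 = {u1, v1}
u0 ∈ B0, v0 ∈ B0 → same block
Bisimilar ⇒ trace-equivalent.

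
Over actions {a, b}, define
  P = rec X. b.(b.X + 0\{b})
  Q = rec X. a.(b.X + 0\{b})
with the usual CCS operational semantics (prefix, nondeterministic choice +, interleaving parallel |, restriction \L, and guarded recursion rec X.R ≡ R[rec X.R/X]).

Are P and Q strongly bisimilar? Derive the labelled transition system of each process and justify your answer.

P's transition system — 2 states:
  p0 = rec X. b.(b.X + 0\{b}) → =b=> p1
  p1 = b.(rec X. b.(b.X + 0\{b})) + 0\{b} → =b=> p0
Q's transition system — 2 states:
  q0 = rec X. a.(b.X + 0\{b}) → =a=> q1
  q1 = b.(rec X. a.(b.X + 0\{b})) + 0\{b} → =b=> q0
Bisimilarity quotient blocks:
  B0 = {p0, p1}
  B1 = {q0}
  B2 = {q1}
p0 ∈ B0, q0 ∈ B1 → different blocks

not bisimilar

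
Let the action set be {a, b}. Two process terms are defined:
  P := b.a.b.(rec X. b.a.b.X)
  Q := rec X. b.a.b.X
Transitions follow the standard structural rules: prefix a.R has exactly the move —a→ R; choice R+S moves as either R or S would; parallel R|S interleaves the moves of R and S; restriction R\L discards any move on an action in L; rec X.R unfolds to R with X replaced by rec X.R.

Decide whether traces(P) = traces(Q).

LTS(P): 4 reachable states
  p0 = b.a.b.(rec X. b.a.b.X) → =b=> p1
  p1 = a.b.(rec X. b.a.b.X) → =a=> p2
  p2 = b.(rec X. b.a.b.X) → =b=> p3
  p3 = rec X. b.a.b.X → =b=> p1
LTS(Q): 3 reachable states
  q0 = rec X. b.a.b.X → =b=> q1
  q1 = a.b.(rec X. b.a.b.X) → =a=> q2
  q2 = b.(rec X. b.a.b.X) → =b=> q0
Coarsest stable partition (strong bisimilarity classes):
  B0 = {p0, p3, q0}
  B1 = {p1, q1}
  B2 = {p2, q2}
p0 ∈ B0, q0 ∈ B0 → same block
Bisimilar ⇒ trace-equivalent.

traces(P) = traces(Q)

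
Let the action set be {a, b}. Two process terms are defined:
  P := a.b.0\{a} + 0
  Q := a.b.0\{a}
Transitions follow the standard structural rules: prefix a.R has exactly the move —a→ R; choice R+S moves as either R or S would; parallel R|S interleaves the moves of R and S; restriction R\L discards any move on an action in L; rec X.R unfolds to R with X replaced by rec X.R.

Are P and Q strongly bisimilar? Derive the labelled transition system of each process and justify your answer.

P ~ Q

LTS(P): 3 reachable states
  s0 = a.b.0\{a} + 0 :: -a-> s1
  s1 = b.0\{a} :: -b-> s2
  s2 = 0\{a} :: ·
LTS(Q): 3 reachable states
  t0 = a.b.0\{a} :: -a-> t1
  t1 = b.0\{a} :: -b-> t2
  t2 = 0\{a} :: ·
Partition-refinement fixed point:
  B0 = {s0, t0}
  B1 = {s1, t1}
  B2 = {s2, t2}
s0 ∈ B0, t0 ∈ B0 → same block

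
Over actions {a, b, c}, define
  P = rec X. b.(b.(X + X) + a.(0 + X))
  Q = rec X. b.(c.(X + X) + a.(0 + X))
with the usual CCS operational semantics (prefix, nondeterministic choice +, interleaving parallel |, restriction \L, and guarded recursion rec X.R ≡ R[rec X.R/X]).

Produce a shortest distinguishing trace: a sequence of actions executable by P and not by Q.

bb

LTS(P): 4 reachable states
  u0 = rec X. b.(b.(X + X) + a.(0 + X)) :: --b--▸ u1
  u1 = b.((rec X. b.(b.(X + X) + a.(0 + X))) + (rec X. b.(b.(X + X) + a.(0 + X)))) + a.(0 + (rec X. b.(b.(X + X) + a.(0 + X)))) :: --a--▸ u2, --b--▸ u3
  u2 = 0 + (rec X. b.(b.(X + X) + a.(0 + X))) :: --b--▸ u1
  u3 = (rec X. b.(b.(X + X) + a.(0 + X))) + (rec X. b.(b.(X + X) + a.(0 + X))) :: --b--▸ u1
LTS(Q): 4 reachable states
  v0 = rec X. b.(c.(X + X) + a.(0 + X)) :: --b--▸ v1
  v1 = c.((rec X. b.(c.(X + X) + a.(0 + X))) + (rec X. b.(c.(X + X) + a.(0 + X)))) + a.(0 + (rec X. b.(c.(X + X) + a.(0 + X)))) :: --a--▸ v2, --c--▸ v3
  v2 = 0 + (rec X. b.(c.(X + X) + a.(0 + X))) :: --b--▸ v1
  v3 = (rec X. b.(c.(X + X) + a.(0 + X))) + (rec X. b.(c.(X + X) + a.(0 + X))) :: --b--▸ v1
Run σ = ⟨bb⟩ on P: start {u0}
  [1] b ⇒ {u1}
  [2] b ⇒ {u3}
  P completes σ.
Run σ = ⟨bb⟩ on Q: start {v0}
  [1] b ⇒ {v1}
  [2] b ⇒ ∅  — Q cannot continue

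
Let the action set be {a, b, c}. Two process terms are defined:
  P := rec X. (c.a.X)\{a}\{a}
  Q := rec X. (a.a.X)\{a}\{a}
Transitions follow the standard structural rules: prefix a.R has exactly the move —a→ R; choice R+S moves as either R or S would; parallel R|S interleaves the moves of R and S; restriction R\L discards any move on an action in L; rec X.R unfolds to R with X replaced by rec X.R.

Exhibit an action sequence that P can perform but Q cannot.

c

Reachable graph of P (2 states):
  u0 = rec X. (c.a.X)\{a}\{a} :: —c→ u1
  u1 = (a.(rec X. (c.a.X)\{a}\{a}))\{a}\{a} :: ·
Reachable graph of Q (1 states):
  v0 = rec X. (a.a.X)\{a}\{a} :: ·
Run σ = ⟨c⟩ on P: start {u0}
  step 1 (c): {u1}
  ✓ P
Run σ = ⟨c⟩ on Q: start {v0}
  step 1 (c): ∅ (Q stuck)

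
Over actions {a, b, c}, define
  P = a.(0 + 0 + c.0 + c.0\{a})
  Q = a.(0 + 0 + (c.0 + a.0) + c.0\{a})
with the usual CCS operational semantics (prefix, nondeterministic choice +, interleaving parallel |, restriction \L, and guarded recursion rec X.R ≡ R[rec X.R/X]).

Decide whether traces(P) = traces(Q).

traces(P) ≠ traces(Q) — witness ⟨aa⟩

LTS(P): 4 reachable states
  u0 = a.(0 + 0 + c.0 + c.0\{a}) :: =a=> u1
  u1 = 0 + 0 + c.0 + c.0\{a} :: =c=> u2, =c=> u3
  u2 = 0 :: ∅
  u3 = 0\{a} :: ∅
LTS(Q): 4 reachable states
  v0 = a.(0 + 0 + (c.0 + a.0) + c.0\{a}) :: =a=> v1
  v1 = 0 + 0 + (c.0 + a.0) + c.0\{a} :: =a=> v2, =c=> v2, =c=> v3
  v2 = 0 :: ∅
  v3 = 0\{a} :: ∅
Executing aa from Q (initial set {v0}):
  after a @ step 1: {v1}
  after a @ step 2: {v2}
  ✓ Q
Executing aa from P (initial set {u0}):
  after a @ step 1: {u1}
  after a @ step 2: no successor for P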